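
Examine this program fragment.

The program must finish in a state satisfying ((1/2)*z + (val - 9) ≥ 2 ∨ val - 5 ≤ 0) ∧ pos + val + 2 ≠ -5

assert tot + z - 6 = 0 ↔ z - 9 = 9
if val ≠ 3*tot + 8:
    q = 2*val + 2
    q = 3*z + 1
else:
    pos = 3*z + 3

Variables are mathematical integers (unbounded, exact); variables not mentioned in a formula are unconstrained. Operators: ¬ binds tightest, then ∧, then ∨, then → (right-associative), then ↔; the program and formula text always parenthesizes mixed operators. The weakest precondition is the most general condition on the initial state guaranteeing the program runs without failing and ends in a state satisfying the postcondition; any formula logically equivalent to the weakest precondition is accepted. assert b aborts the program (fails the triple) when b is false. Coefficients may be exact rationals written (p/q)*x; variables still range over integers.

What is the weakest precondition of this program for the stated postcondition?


Working backward. After the program, the postcondition ((1/2)*z + (val - 9) ≥ 2 ∨ val - 5 ≤ 0) ∧ pos + val + 2 ≠ -5 must hold; in canonical form it is (val + (1/2)*z ≥ 11 ∨ val ≤ 5) ∧ pos + val ≠ -7.
Then branch requires (val + (1/2)*z ≥ 11 ∨ val ≤ 5) ∧ pos + val ≠ -7; else branch requires (val + (1/2)*z ≥ 11 ∨ val ≤ 5) ∧ val + 3*z ≠ -10.
Before the if: (val ≠ 3*tot + 8 → ((val + (1/2)*z ≥ 11 ∨ val ≤ 5) ∧ pos + val ≠ -7)) ∧ ((¬(val ≠ 3*tot + 8)) → ((val + (1/2)*z ≥ 11 ∨ val ≤ 5) ∧ val + 3*z ≠ -10))
Before assert tot + z - 6 = 0 ↔ z - 9 = 9: (tot + z = 6 ↔ z = 18) ∧ (val ≠ 3*tot + 8 → ((val + (1/2)*z ≥ 11 ∨ val ≤ 5) ∧ pos + val ≠ -7)) ∧ ((¬(val ≠ 3*tot + 8)) → ((val + (1/2)*z ≥ 11 ∨ val ≤ 5) ∧ val + 3*z ≠ -10))
Answer: WP = (tot + z = 6 ↔ z = 18) ∧ (val ≠ 3*tot + 8 → ((val + (1/2)*z ≥ 11 ∨ val ≤ 5) ∧ pos + val ≠ -7)) ∧ ((¬(val ≠ 3*tot + 8)) → ((val + (1/2)*z ≥ 11 ∨ val ≤ 5) ∧ val + 3*z ≠ -10))


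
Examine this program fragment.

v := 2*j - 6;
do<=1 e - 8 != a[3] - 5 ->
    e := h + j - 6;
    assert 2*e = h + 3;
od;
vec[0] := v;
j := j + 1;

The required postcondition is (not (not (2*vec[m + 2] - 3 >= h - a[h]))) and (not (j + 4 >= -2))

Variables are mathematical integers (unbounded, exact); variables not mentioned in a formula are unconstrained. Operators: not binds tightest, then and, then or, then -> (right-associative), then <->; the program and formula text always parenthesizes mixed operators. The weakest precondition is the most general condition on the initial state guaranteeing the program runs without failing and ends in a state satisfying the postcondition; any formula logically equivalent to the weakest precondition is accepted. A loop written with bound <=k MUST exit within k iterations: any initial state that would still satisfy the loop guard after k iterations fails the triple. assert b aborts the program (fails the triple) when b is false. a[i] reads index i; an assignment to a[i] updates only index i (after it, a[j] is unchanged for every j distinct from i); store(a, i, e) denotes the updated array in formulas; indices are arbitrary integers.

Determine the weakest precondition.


Working backward. After the program, the postcondition (not (not (2*vec[m + 2] - 3 >= h - a[h]))) and (not (j + 4 >= -2)) must hold; in canonical form it is a[h] + 2*vec[m + 2] >= h + 3 and (not (j >= -6)).
Before j := j + 1: a[h] + 2*vec[m + 2] >= h + 3 and (not (j >= -7))
Before vec[0] := v: a[h] + 2*store(vec, 0, v)[m + 2] >= h + 3 and (not (j >= -7))
Before the loop (bound <=1), unroll the exhaustion recursion (WP_0 = exit-now case; WP_j = one more guarded iteration, up to j = 1):
  WP_0: (not (e != a[3] + 3)) and a[h] + 2*store(vec, 0, v)[m + 2] >= h + 3 and (not (j >= -7))
  WP_1: (e != a[3] + 3 -> (h + 2*j = 15 and (not (h + j != a[3] + 9)) and a[h] + 2*store(vec, 0, v)[m + 2] >= h + 3 and (not (j >= -7)))) and ((not (e != a[3] + 3)) -> (a[h] + 2*store(vec, 0, v)[m + 2] >= h + 3 and (not (j >= -7))))
So before the loop: (e != a[3] + 3 -> (h + 2*j = 15 and (not (h + j != a[3] + 9)) and a[h] + 2*store(vec, 0, v)[m + 2] >= h + 3 and (not (j >= -7)))) and ((not (e != a[3] + 3)) -> (a[h] + 2*store(vec, 0, v)[m + 2] >= h + 3 and (not (j >= -7))))
Before v := 2*j - 6: (e != a[3] + 3 -> (h + 2*j = 15 and (not (h + j != a[3] + 9)) and a[h] + 2*store(vec, 0, 2*j - 6)[m + 2] >= h + 3 and (not (j >= -7)))) and ((not (e != a[3] + 3)) -> (a[h] + 2*store(vec, 0, 2*j - 6)[m + 2] >= h + 3 and (not (j >= -7))))
Answer: WP = (e != a[3] + 3 -> (h + 2*j = 15 and (not (h + j != a[3] + 9)) and a[h] + 2*store(vec, 0, 2*j - 6)[m + 2] >= h + 3 and (not (j >= -7)))) and ((not (e != a[3] + 3)) -> (a[h] + 2*store(vec, 0, 2*j - 6)[m + 2] >= h + 3 and (not (j >= -7))))


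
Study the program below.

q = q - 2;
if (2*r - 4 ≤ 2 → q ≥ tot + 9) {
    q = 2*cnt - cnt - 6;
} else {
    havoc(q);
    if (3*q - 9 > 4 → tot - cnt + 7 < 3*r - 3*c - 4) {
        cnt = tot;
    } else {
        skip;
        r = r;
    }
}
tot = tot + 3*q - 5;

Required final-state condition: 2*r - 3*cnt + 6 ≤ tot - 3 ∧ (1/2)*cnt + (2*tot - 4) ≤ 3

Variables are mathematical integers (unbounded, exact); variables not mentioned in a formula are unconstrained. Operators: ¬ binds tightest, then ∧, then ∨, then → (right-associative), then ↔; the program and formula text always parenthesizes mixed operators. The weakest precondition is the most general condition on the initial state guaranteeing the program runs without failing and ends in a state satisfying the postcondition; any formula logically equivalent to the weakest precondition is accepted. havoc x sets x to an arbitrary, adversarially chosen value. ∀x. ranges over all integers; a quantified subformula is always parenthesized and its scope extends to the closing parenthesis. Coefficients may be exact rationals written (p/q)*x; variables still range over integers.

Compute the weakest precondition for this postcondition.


Working backward. After the program, the postcondition 2*r - 3*cnt + 6 ≤ tot - 3 ∧ (1/2)*cnt + (2*tot - 4) ≤ 3 must hold; in canonical form it is 2*r ≤ 3*cnt + tot - 9 ∧ (1/2)*cnt + 2*tot ≤ 7.
Before tot := tot + 3*q - 5: 2*r ≤ 3*cnt + 3*q + tot - 14 ∧ (1/2)*cnt + 6*q + 2*tot ≤ 17
Then branch requires 2*r ≤ 6*cnt + tot - 32 ∧ (13/2)*cnt + 2*tot ≤ 53; else branch requires ∀q_1. (((3*q_1 > 13 → 3*c + tot < cnt + 3*r - 11) → (2*r ≤ 3*q_1 + 4*tot - 14 ∧ 6*q_1 + (5/2)*tot ≤ 17)) ∧ ((¬(3*q_1 > 13 → 3*c + tot < cnt + 3*r - 11)) → (2*r ≤ 3*cnt + 3*q_1 + tot - 14 ∧ (1/2)*cnt + 6*q_1 + 2*tot ≤ 17))).
Before the if: ((2*r ≤ 6 → q ≥ tot + 9) → (2*r ≤ 6*cnt + tot - 32 ∧ (13/2)*cnt + 2*tot ≤ 53)) ∧ ((¬(2*r ≤ 6 → q ≥ tot + 9)) → (∀q_1. (((3*q_1 > 13 → 3*c + tot < cnt + 3*r - 11) → (2*r ≤ 3*q_1 + 4*tot - 14 ∧ 6*q_1 + (5/2)*tot ≤ 17)) ∧ ((¬(3*q_1 > 13 → 3*c + tot < cnt + 3*r - 11)) → (2*r ≤ 3*cnt + 3*q_1 + tot - 14 ∧ (1/2)*cnt + 6*q_1 + 2*tot ≤ 17)))))
Before q := q - 2: ((2*r ≤ 6 → q ≥ tot + 11) → (2*r ≤ 6*cnt + tot - 32 ∧ (13/2)*cnt + 2*tot ≤ 53)) ∧ ((¬(2*r ≤ 6 → q ≥ tot + 11)) → (∀q_1. (((3*q_1 > 13 → 3*c + tot < cnt + 3*r - 11) → (2*r ≤ 3*q_1 + 4*tot - 14 ∧ 6*q_1 + (5/2)*tot ≤ 17)) ∧ ((¬(3*q_1 > 13 → 3*c + tot < cnt + 3*r - 11)) → (2*r ≤ 3*cnt + 3*q_1 + tot - 14 ∧ (1/2)*cnt + 6*q_1 + 2*tot ≤ 17)))))
Answer: WP = ((2*r ≤ 6 → q ≥ tot + 11) → (2*r ≤ 6*cnt + tot - 32 ∧ (13/2)*cnt + 2*tot ≤ 53)) ∧ ((¬(2*r ≤ 6 → q ≥ tot + 11)) → (∀q_1. (((3*q_1 > 13 → 3*c + tot < cnt + 3*r - 11) → (2*r ≤ 3*q_1 + 4*tot - 14 ∧ 6*q_1 + (5/2)*tot ≤ 17)) ∧ ((¬(3*q_1 > 13 → 3*c + tot < cnt + 3*r - 11)) → (2*r ≤ 3*cnt + 3*q_1 + tot - 14 ∧ (1/2)*cnt + 6*q_1 + 2*tot ≤ 17)))))


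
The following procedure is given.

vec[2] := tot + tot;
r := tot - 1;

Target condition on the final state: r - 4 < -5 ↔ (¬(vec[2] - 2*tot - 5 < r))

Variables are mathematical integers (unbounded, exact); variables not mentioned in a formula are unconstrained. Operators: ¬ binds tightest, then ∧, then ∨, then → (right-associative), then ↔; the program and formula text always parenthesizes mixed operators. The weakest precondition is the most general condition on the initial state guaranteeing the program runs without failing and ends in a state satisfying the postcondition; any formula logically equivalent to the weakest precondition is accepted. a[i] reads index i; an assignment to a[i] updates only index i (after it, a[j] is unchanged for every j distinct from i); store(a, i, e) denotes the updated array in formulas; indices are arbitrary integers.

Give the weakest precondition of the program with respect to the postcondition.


Working backward. After the program, the postcondition r - 4 < -5 ↔ (¬(vec[2] - 2*tot - 5 < r)) must hold; in canonical form it is r < -1 ↔ (¬(vec[2] < r + 2*tot + 5)).
Before r := tot - 1: tot < 0 ↔ (¬(vec[2] < 3*tot + 4))
Before vec[2] := tot + tot: tot < 0 ↔ (¬(tot > -4))
Answer: WP = tot < 0 ↔ (¬(tot > -4))


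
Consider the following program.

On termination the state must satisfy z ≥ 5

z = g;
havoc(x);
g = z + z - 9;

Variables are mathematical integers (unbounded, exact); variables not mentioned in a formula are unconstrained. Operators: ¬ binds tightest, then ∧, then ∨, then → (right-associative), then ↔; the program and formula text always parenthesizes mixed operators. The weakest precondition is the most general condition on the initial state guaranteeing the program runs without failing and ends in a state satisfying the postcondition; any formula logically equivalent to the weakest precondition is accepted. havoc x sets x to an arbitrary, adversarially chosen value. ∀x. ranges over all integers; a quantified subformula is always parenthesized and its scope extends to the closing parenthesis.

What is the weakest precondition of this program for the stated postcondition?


Working backward. After the program, z ≥ 5 must hold.
Before g := z + z - 9: z ≥ 5
Before havoc x: z ≥ 5
Before z := g: g ≥ 5
Answer: WP = g ≥ 5


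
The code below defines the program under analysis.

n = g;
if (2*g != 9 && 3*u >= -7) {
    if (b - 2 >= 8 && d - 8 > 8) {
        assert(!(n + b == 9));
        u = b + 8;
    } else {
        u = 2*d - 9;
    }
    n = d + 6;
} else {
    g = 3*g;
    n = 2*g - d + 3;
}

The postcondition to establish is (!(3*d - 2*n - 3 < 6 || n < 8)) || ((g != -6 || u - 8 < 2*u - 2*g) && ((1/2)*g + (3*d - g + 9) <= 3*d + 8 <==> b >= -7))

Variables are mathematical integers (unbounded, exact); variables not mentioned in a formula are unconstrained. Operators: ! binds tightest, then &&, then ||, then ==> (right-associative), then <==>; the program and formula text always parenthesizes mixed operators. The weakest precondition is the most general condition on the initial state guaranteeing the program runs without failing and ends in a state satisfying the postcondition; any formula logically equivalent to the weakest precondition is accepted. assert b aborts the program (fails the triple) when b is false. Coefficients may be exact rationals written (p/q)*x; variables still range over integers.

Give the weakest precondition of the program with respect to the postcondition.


Working backward. After the program, the postcondition (!(3*d - 2*n - 3 < 6 || n < 8)) || ((g != -6 || u - 8 < 2*u - 2*g) && ((1/2)*g + (3*d - g + 9) <= 3*d + 8 <==> b >= -7)) must hold; in canonical form it is (!(3*d < 2*n + 9 || n < 8)) || ((g != -6 || 2*g < u + 8) && ((1/2)*g >= 1 <==> b >= -7)).
Then branch requires ((b >= 10 && d > 16) ==> ((!(b + n == 9)) && ((!(d < 21 || d < 2)) || ((g != -6 || 2*g < b + 16) && ((1/2)*g >= 1 <==> b >= -7))))) && ((!(b >= 10 && d > 16)) ==> ((!(d < 21 || d < 2)) || ((g != -6 || 2*g < 2*d - 1) && ((1/2)*g >= 1 <==> b >= -7)))); else branch requires (!(5*d < 12*g + 15 || 6*g < d + 5)) || ((3*g != -6 || 6*g < u + 8) && ((3/2)*g >= 1 <==> b >= -7)).
Before the if: ((2*g != 9 && 3*u >= -7) ==> (((b >= 10 && d > 16) ==> ((!(b + n == 9)) && ((!(d < 21 || d < 2)) || ((g != -6 || 2*g < b + 16) && ((1/2)*g >= 1 <==> b >= -7))))) && ((!(b >= 10 && d > 16)) ==> ((!(d < 21 || d < 2)) || ((g != -6 || 2*g < 2*d - 1) && ((1/2)*g >= 1 <==> b >= -7)))))) && ((!(2*g != 9 && 3*u >= -7)) ==> ((!(5*d < 12*g + 15 || 6*g < d + 5)) || ((3*g != -6 || 6*g < u + 8) && ((3/2)*g >= 1 <==> b >= -7))))
Before n := g: ((2*g != 9 && 3*u >= -7) ==> (((b >= 10 && d > 16) ==> ((!(b + g == 9)) && ((!(d < 21 || d < 2)) || ((g != -6 || 2*g < b + 16) && ((1/2)*g >= 1 <==> b >= -7))))) && ((!(b >= 10 && d > 16)) ==> ((!(d < 21 || d < 2)) || ((g != -6 || 2*g < 2*d - 1) && ((1/2)*g >= 1 <==> b >= -7)))))) && ((!(2*g != 9 && 3*u >= -7)) ==> ((!(5*d < 12*g + 15 || 6*g < d + 5)) || ((3*g != -6 || 6*g < u + 8) && ((3/2)*g >= 1 <==> b >= -7))))
Answer: WP = ((2*g != 9 && 3*u >= -7) ==> (((b >= 10 && d > 16) ==> ((!(b + g == 9)) && ((!(d < 21 || d < 2)) || ((g != -6 || 2*g < b + 16) && ((1/2)*g >= 1 <==> b >= -7))))) && ((!(b >= 10 && d > 16)) ==> ((!(d < 21 || d < 2)) || ((g != -6 || 2*g < 2*d - 1) && ((1/2)*g >= 1 <==> b >= -7)))))) && ((!(2*g != 9 && 3*u >= -7)) ==> ((!(5*d < 12*g + 15 || 6*g < d + 5)) || ((3*g != -6 || 6*g < u + 8) && ((3/2)*g >= 1 <==> b >= -7))))


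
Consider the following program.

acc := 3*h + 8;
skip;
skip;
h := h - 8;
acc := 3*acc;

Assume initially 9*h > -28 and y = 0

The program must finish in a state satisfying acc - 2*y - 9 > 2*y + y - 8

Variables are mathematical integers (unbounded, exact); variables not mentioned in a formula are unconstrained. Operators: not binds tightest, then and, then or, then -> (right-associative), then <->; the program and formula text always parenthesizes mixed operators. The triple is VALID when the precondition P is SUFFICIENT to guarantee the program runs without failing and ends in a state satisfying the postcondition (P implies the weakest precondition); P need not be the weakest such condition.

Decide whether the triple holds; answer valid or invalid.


Working backward. After the program, the postcondition acc - 2*y - 9 > 2*y + y - 8 must hold; in canonical form it is acc > 5*y + 1.
Before acc := 3*acc: 3*acc > 5*y + 1
Before h := h - 8: 3*acc > 5*y + 1
Before skip: 3*acc > 5*y + 1
Before skip: 3*acc > 5*y + 1
Before acc := 3*h + 8: 9*h > 5*y - 23
The weakest precondition is 9*h > 5*y - 23.
Check whether 9*h > -28 and y = 0 implies it.
Countermodel: at the initial state h = -3, y = 0, the precondition holds but the weakest precondition fails.
Answer: invalid


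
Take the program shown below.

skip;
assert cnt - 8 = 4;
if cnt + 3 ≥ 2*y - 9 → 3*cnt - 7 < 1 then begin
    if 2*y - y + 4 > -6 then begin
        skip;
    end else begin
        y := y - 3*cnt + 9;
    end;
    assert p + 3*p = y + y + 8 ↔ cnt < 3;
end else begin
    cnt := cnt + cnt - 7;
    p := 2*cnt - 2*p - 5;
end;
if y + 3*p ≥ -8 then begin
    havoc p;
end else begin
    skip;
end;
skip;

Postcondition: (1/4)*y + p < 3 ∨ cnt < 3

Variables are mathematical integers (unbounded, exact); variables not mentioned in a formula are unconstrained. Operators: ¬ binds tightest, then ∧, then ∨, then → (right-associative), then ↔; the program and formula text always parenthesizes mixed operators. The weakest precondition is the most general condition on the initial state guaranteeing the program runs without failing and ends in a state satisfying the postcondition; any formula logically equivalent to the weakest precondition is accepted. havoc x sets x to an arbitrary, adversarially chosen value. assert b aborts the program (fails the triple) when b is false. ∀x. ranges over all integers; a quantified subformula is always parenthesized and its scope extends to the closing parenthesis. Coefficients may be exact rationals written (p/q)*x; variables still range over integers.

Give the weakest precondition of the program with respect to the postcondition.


Working backward. After the program, the postcondition (1/4)*y + p < 3 ∨ cnt < 3 must hold; in canonical form it is p + (1/4)*y < 3 ∨ cnt < 3.
Before skip: p + (1/4)*y < 3 ∨ cnt < 3
Then branch requires ∀p_1. (p_1 + (1/4)*y < 3 ∨ cnt < 3); else branch requires p + (1/4)*y < 3 ∨ cnt < 3.
Before the if: (3*p + y ≥ -8 → (∀p_1. (p_1 + (1/4)*y < 3 ∨ cnt < 3))) ∧ ((¬(3*p + y ≥ -8)) → (p + (1/4)*y < 3 ∨ cnt < 3))
Then branch requires (y > -10 → ((4*p = 2*y + 8 ↔ cnt < 3) ∧ (3*p + y ≥ -8 → (∀p_1. (p_1 + (1/4)*y < 3 ∨ cnt < 3))) ∧ ((¬(3*p + y ≥ -8)) → (p + (1/4)*y < 3 ∨ cnt < 3)))) ∧ ((¬(y > -10)) → ((6*cnt + 4*p = 2*y + 26 ↔ cnt < 3) ∧ (3*p + y ≥ 3*cnt - 17 → (∀p_1. (p_1 + (1/4)*y < (3/4)*cnt + 3/4 ∨ cnt < 3))) ∧ ((¬(3*p + y ≥ 3*cnt - 17)) → (p + (1/4)*y < (3/4)*cnt + 3/4 ∨ cnt < 3)))); else branch requires (12*cnt + y ≥ 6*p + 49 → (∀p_1. (p_1 + (1/4)*y < 3 ∨ 2*cnt < 10))) ∧ ((¬(12*cnt + y ≥ 6*p + 49)) → (4*cnt + (1/4)*y < 2*p + 22 ∨ 2*cnt < 10)).
Before the if: ((cnt ≥ 2*y - 12 → 3*cnt < 8) → ((y > -10 → ((4*p = 2*y + 8 ↔ cnt < 3) ∧ (3*p + y ≥ -8 → (∀p_1. (p_1 + (1/4)*y < 3 ∨ cnt < 3))) ∧ ((¬(3*p + y ≥ -8)) → (p + (1/4)*y < 3 ∨ cnt < 3)))) ∧ ((¬(y > -10)) → ((6*cnt + 4*p = 2*y + 26 ↔ cnt < 3) ∧ (3*p + y ≥ 3*cnt - 17 → (∀p_1. (p_1 + (1/4)*y < (3/4)*cnt + 3/4 ∨ cnt < 3))) ∧ ((¬(3*p + y ≥ 3*cnt - 17)) → (p + (1/4)*y < (3/4)*cnt + 3/4 ∨ cnt < 3)))))) ∧ ((¬(cnt ≥ 2*y - 12 → 3*cnt < 8)) → ((12*cnt + y ≥ 6*p + 49 → (∀p_1. (p_1 + (1/4)*y < 3 ∨ 2*cnt < 10))) ∧ ((¬(12*cnt + y ≥ 6*p + 49)) → (4*cnt + (1/4)*y < 2*p + 22 ∨ 2*cnt < 10))))
Before assert cnt - 8 = 4: cnt = 12 ∧ ((cnt ≥ 2*y - 12 → 3*cnt < 8) → ((y > -10 → ((4*p = 2*y + 8 ↔ cnt < 3) ∧ (3*p + y ≥ -8 → (∀p_1. (p_1 + (1/4)*y < 3 ∨ cnt < 3))) ∧ ((¬(3*p + y ≥ -8)) → (p + (1/4)*y < 3 ∨ cnt < 3)))) ∧ ((¬(y > -10)) → ((6*cnt + 4*p = 2*y + 26 ↔ cnt < 3) ∧ (3*p + y ≥ 3*cnt - 17 → (∀p_1. (p_1 + (1/4)*y < (3/4)*cnt + 3/4 ∨ cnt < 3))) ∧ ((¬(3*p + y ≥ 3*cnt - 17)) → (p + (1/4)*y < (3/4)*cnt + 3/4 ∨ cnt < 3)))))) ∧ ((¬(cnt ≥ 2*y - 12 → 3*cnt < 8)) → ((12*cnt + y ≥ 6*p + 49 → (∀p_1. (p_1 + (1/4)*y < 3 ∨ 2*cnt < 10))) ∧ ((¬(12*cnt + y ≥ 6*p + 49)) → (4*cnt + (1/4)*y < 2*p + 22 ∨ 2*cnt < 10))))
Before skip: cnt = 12 ∧ ((cnt ≥ 2*y - 12 → 3*cnt < 8) → ((y > -10 → ((4*p = 2*y + 8 ↔ cnt < 3) ∧ (3*p + y ≥ -8 → (∀p_1. (p_1 + (1/4)*y < 3 ∨ cnt < 3))) ∧ ((¬(3*p + y ≥ -8)) → (p + (1/4)*y < 3 ∨ cnt < 3)))) ∧ ((¬(y > -10)) → ((6*cnt + 4*p = 2*y + 26 ↔ cnt < 3) ∧ (3*p + y ≥ 3*cnt - 17 → (∀p_1. (p_1 + (1/4)*y < (3/4)*cnt + 3/4 ∨ cnt < 3))) ∧ ((¬(3*p + y ≥ 3*cnt - 17)) → (p + (1/4)*y < (3/4)*cnt + 3/4 ∨ cnt < 3)))))) ∧ ((¬(cnt ≥ 2*y - 12 → 3*cnt < 8)) → ((12*cnt + y ≥ 6*p + 49 → (∀p_1. (p_1 + (1/4)*y < 3 ∨ 2*cnt < 10))) ∧ ((¬(12*cnt + y ≥ 6*p + 49)) → (4*cnt + (1/4)*y < 2*p + 22 ∨ 2*cnt < 10))))
Answer: WP = cnt = 12 ∧ ((cnt ≥ 2*y - 12 → 3*cnt < 8) → ((y > -10 → ((4*p = 2*y + 8 ↔ cnt < 3) ∧ (3*p + y ≥ -8 → (∀p_1. (p_1 + (1/4)*y < 3 ∨ cnt < 3))) ∧ ((¬(3*p + y ≥ -8)) → (p + (1/4)*y < 3 ∨ cnt < 3)))) ∧ ((¬(y > -10)) → ((6*cnt + 4*p = 2*y + 26 ↔ cnt < 3) ∧ (3*p + y ≥ 3*cnt - 17 → (∀p_1. (p_1 + (1/4)*y < (3/4)*cnt + 3/4 ∨ cnt < 3))) ∧ ((¬(3*p + y ≥ 3*cnt - 17)) → (p + (1/4)*y < (3/4)*cnt + 3/4 ∨ cnt < 3)))))) ∧ ((¬(cnt ≥ 2*y - 12 → 3*cnt < 8)) → ((12*cnt + y ≥ 6*p + 49 → (∀p_1. (p_1 + (1/4)*y < 3 ∨ 2*cnt < 10))) ∧ ((¬(12*cnt + y ≥ 6*p + 49)) → (4*cnt + (1/4)*y < 2*p + 22 ∨ 2*cnt < 10))))


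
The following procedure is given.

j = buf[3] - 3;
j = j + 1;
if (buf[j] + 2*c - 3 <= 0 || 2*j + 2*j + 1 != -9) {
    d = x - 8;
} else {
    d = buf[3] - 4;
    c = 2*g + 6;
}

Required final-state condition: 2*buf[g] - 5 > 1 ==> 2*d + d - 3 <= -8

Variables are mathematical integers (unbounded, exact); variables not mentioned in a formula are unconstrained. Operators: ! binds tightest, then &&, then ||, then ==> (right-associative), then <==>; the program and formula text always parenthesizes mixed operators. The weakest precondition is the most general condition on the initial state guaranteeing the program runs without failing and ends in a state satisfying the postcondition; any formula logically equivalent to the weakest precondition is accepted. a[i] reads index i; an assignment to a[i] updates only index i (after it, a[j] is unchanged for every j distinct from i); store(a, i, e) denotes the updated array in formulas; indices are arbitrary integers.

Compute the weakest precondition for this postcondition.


Working backward. After the program, the postcondition 2*buf[g] - 5 > 1 ==> 2*d + d - 3 <= -8 must hold; in canonical form it is 2*buf[g] > 6 ==> 3*d <= -5.
Then branch requires 2*buf[g] > 6 ==> 3*x <= 19; else branch requires 2*buf[g] > 6 ==> 3*buf[3] <= 7.
Before the if: ((buf[j] + 2*c <= 3 || 4*j != -10) ==> (2*buf[g] > 6 ==> 3*x <= 19)) && ((!(buf[j] + 2*c <= 3 || 4*j != -10)) ==> (2*buf[g] > 6 ==> 3*buf[3] <= 7))
Before j := j + 1: ((buf[j + 1] + 2*c <= 3 || 4*j != -14) ==> (2*buf[g] > 6 ==> 3*x <= 19)) && ((!(buf[j + 1] + 2*c <= 3 || 4*j != -14)) ==> (2*buf[g] > 6 ==> 3*buf[3] <= 7))
Before j := buf[3] - 3: ((buf[buf[3] - 2] + 2*c <= 3 || 4*buf[3] != -2) ==> (2*buf[g] > 6 ==> 3*x <= 19)) && ((!(buf[buf[3] - 2] + 2*c <= 3 || 4*buf[3] != -2)) ==> (2*buf[g] > 6 ==> 3*buf[3] <= 7))
Answer: WP = ((buf[buf[3] - 2] + 2*c <= 3 || 4*buf[3] != -2) ==> (2*buf[g] > 6 ==> 3*x <= 19)) && ((!(buf[buf[3] - 2] + 2*c <= 3 || 4*buf[3] != -2)) ==> (2*buf[g] > 6 ==> 3*buf[3] <= 7))


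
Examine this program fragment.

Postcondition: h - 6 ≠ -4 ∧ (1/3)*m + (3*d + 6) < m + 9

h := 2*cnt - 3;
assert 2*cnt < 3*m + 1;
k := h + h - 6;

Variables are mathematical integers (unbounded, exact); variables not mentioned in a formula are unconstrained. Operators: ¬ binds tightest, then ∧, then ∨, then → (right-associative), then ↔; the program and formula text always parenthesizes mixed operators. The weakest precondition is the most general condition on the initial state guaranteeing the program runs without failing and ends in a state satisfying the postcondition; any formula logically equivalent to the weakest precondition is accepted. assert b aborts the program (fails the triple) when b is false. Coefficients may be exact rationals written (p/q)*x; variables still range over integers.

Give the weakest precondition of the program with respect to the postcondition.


Working backward. After the program, the postcondition h - 6 ≠ -4 ∧ (1/3)*m + (3*d + 6) < m + 9 must hold; in canonical form it is h ≠ 2 ∧ 3*d < (2/3)*m + 3.
Before k := h + h - 6: h ≠ 2 ∧ 3*d < (2/3)*m + 3
Before assert 2*cnt < 3*m + 1: 2*cnt < 3*m + 1 ∧ h ≠ 2 ∧ 3*d < (2/3)*m + 3
Before h := 2*cnt - 3: 2*cnt < 3*m + 1 ∧ 2*cnt ≠ 5 ∧ 3*d < (2/3)*m + 3
Answer: WP = 2*cnt < 3*m + 1 ∧ 2*cnt ≠ 5 ∧ 3*d < (2/3)*m + 3


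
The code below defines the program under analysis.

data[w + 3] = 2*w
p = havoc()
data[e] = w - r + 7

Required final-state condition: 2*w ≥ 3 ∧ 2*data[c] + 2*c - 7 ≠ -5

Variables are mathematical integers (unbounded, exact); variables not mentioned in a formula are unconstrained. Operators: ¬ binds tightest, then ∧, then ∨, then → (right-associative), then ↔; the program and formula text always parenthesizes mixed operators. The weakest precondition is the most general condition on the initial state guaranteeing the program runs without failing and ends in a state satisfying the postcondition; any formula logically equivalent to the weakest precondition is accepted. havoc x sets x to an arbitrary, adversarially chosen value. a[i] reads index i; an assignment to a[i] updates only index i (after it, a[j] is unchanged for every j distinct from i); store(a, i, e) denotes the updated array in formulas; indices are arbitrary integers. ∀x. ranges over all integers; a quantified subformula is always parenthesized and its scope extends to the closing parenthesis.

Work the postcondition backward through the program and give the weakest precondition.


Working backward. After the program, the postcondition 2*w ≥ 3 ∧ 2*data[c] + 2*c - 7 ≠ -5 must hold; in canonical form it is 2*w ≥ 3 ∧ 2*data[c] + 2*c ≠ 2.
Before data[e] := w - r + 7: 2*w ≥ 3 ∧ 2*store(data, e, -r + w + 7)[c] + 2*c ≠ 2
Before havoc p: 2*w ≥ 3 ∧ 2*store(data, e, -r + w + 7)[c] + 2*c ≠ 2
Before data[w + 3] := 2*w: 2*w ≥ 3 ∧ 2*store(store(data, w + 3, 2*w), e, -r + w + 7)[c] + 2*c ≠ 2
Answer: WP = 2*w ≥ 3 ∧ 2*store(store(data, w + 3, 2*w), e, -r + w + 7)[c] + 2*c ≠ 2


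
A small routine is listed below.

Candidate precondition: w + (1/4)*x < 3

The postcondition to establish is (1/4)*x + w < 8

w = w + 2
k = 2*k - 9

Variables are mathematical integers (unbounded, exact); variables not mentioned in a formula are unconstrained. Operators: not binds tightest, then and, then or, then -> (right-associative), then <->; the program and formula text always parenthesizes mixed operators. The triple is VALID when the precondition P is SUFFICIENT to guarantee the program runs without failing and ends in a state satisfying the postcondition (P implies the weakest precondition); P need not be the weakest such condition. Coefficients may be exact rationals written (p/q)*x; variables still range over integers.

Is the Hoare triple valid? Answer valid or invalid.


Working backward. After the program, the postcondition (1/4)*x + w < 8 must hold; in canonical form it is w + (1/4)*x < 8.
Before k := 2*k - 9: w + (1/4)*x < 8
Before w := w + 2: w + (1/4)*x < 6
The weakest precondition is w + (1/4)*x < 6.
Check whether w + (1/4)*x < 3 implies it.
Every state satisfying the precondition satisfies the weakest precondition: the implication holds.
Answer: valid


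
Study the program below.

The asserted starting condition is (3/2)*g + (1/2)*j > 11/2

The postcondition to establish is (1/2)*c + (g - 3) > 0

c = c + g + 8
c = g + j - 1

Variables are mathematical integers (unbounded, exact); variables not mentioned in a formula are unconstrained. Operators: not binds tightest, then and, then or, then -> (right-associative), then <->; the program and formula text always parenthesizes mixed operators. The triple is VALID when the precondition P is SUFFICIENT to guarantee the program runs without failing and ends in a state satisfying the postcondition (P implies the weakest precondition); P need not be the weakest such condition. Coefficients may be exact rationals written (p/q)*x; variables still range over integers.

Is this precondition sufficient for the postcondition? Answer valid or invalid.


Working backward. After the program, the postcondition (1/2)*c + (g - 3) > 0 must hold; in canonical form it is (1/2)*c + g > 3.
Before c := g + j - 1: (3/2)*g + (1/2)*j > 7/2
Before c := c + g + 8: (3/2)*g + (1/2)*j > 7/2
The weakest precondition is (3/2)*g + (1/2)*j > 7/2.
Check whether (3/2)*g + (1/2)*j > 11/2 implies it.
Every state satisfying the precondition satisfies the weakest precondition: the implication holds.
Answer: valid


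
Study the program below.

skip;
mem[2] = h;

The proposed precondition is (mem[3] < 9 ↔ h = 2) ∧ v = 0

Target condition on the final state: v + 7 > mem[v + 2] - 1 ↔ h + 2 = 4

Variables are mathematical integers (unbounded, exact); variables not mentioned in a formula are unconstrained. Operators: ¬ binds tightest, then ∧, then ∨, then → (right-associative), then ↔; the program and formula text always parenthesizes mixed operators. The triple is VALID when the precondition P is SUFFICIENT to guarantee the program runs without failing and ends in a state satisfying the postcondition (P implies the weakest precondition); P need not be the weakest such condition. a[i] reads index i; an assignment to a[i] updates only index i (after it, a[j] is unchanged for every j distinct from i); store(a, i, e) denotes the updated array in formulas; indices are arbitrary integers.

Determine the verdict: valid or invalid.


Working backward. After the program, the postcondition v + 7 > mem[v + 2] - 1 ↔ h + 2 = 4 must hold; in canonical form it is v > mem[v + 2] - 8 ↔ h = 2.
Before mem[2] := h: v > store(mem, 2, h)[v + 2] - 8 ↔ h = 2
Before skip: v > store(mem, 2, h)[v + 2] - 8 ↔ h = 2
The weakest precondition is v > store(mem, 2, h)[v + 2] - 8 ↔ h = 2.
Check whether (mem[3] < 9 ↔ h = 2) ∧ v = 0 implies it.
Countermodel: at the initial state h = 0, mem = {[2] = 9, [3] = 9, elsewhere 9}, v = 0, the precondition holds but the weakest precondition fails.
Answer: invalid


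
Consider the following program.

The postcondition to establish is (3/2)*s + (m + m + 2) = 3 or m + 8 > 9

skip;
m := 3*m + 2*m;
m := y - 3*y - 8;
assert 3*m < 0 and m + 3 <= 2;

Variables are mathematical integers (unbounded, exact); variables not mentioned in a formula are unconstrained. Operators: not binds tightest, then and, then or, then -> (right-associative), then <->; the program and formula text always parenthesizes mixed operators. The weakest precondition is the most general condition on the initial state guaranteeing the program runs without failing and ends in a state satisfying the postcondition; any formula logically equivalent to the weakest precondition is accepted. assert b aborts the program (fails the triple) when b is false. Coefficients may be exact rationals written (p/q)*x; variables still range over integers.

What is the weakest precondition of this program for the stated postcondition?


Working backward. After the program, the postcondition (3/2)*s + (m + m + 2) = 3 or m + 8 > 9 must hold; in canonical form it is 2*m + (3/2)*s = 1 or m > 1.
Before assert 3*m < 0 and m + 3 <= 2: 3*m < 0 and m <= -1 and (2*m + (3/2)*s = 1 or m > 1)
Before m := y - 3*y - 8: 6*y > -24 and 2*y >= -7 and ((3/2)*s = 4*y + 17 or 2*y < -9)
Before m := 3*m + 2*m: 6*y > -24 and 2*y >= -7 and ((3/2)*s = 4*y + 17 or 2*y < -9)
Before skip: 6*y > -24 and 2*y >= -7 and ((3/2)*s = 4*y + 17 or 2*y < -9)
Answer: WP = 6*y > -24 and 2*y >= -7 and ((3/2)*s = 4*y + 17 or 2*y < -9)


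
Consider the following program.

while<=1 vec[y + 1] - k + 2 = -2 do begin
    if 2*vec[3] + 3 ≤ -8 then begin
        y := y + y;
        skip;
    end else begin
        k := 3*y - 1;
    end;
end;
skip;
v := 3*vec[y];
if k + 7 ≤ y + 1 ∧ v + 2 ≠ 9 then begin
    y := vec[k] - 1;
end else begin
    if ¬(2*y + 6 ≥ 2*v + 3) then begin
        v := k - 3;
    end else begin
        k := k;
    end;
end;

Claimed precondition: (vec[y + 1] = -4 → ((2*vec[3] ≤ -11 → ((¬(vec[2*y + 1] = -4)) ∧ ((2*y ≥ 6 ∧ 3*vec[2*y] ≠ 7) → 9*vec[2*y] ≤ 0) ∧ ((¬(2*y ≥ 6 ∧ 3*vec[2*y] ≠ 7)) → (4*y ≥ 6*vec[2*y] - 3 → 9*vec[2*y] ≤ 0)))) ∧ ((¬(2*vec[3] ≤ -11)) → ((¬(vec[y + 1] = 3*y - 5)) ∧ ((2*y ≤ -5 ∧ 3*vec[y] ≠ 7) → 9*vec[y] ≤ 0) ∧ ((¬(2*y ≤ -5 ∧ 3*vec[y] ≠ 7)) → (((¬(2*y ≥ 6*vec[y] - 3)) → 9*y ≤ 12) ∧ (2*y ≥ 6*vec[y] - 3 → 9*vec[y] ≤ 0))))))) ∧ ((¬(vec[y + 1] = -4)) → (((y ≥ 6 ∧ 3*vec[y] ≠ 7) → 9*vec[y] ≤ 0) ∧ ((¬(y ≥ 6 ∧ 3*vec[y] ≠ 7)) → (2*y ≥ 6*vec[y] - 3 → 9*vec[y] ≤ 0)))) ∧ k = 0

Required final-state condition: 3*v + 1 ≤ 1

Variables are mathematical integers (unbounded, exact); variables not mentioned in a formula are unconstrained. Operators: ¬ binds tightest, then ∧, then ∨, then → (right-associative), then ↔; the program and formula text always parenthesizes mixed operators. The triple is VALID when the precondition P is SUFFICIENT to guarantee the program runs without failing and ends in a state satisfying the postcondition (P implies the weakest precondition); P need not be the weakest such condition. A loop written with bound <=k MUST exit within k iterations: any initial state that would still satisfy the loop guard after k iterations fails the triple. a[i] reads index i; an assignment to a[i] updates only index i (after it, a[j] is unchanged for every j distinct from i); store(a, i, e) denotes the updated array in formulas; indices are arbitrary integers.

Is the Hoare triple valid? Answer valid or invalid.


Working backward. After the program, the postcondition 3*v + 1 ≤ 1 must hold; in canonical form it is 3*v ≤ 0.
Then branch requires 3*v ≤ 0; else branch requires ((¬(2*y ≥ 2*v - 3)) → 3*k ≤ 9) ∧ (2*y ≥ 2*v - 3 → 3*v ≤ 0).
Before the if: ((k ≤ y - 6 ∧ v ≠ 7) → 3*v ≤ 0) ∧ ((¬(k ≤ y - 6 ∧ v ≠ 7)) → (((¬(2*y ≥ 2*v - 3)) → 3*k ≤ 9) ∧ (2*y ≥ 2*v - 3 → 3*v ≤ 0)))
Before v := 3*vec[y]: ((k ≤ y - 6 ∧ 3*vec[y] ≠ 7) → 9*vec[y] ≤ 0) ∧ ((¬(k ≤ y - 6 ∧ 3*vec[y] ≠ 7)) → (((¬(2*y ≥ 6*vec[y] - 3)) → 3*k ≤ 9) ∧ (2*y ≥ 6*vec[y] - 3 → 9*vec[y] ≤ 0)))
Before skip: ((k ≤ y - 6 ∧ 3*vec[y] ≠ 7) → 9*vec[y] ≤ 0) ∧ ((¬(k ≤ y - 6 ∧ 3*vec[y] ≠ 7)) → (((¬(2*y ≥ 6*vec[y] - 3)) → 3*k ≤ 9) ∧ (2*y ≥ 6*vec[y] - 3 → 9*vec[y] ≤ 0)))
Before the loop (bound <=1), unroll the exhaustion recursion (WP_0 = exit-now case; WP_j = one more guarded iteration, up to j = 1):
  WP_0: (¬(vec[y + 1] = k - 4)) ∧ ((k ≤ y - 6 ∧ 3*vec[y] ≠ 7) → 9*vec[y] ≤ 0) ∧ ((¬(k ≤ y - 6 ∧ 3*vec[y] ≠ 7)) → (((¬(2*y ≥ 6*vec[y] - 3)) → 3*k ≤ 9) ∧ (2*y ≥ 6*vec[y] - 3 → 9*vec[y] ≤ 0)))
  WP_1: (vec[y + 1] = k - 4 → ((2*vec[3] ≤ -11 → ((¬(vec[2*y + 1] = k - 4)) ∧ ((k ≤ 2*y - 6 ∧ 3*vec[2*y] ≠ 7) → 9*vec[2*y] ≤ 0) ∧ ((¬(k ≤ 2*y - 6 ∧ 3*vec[2*y] ≠ 7)) → (((¬(4*y ≥ 6*vec[2*y] - 3)) → 3*k ≤ 9) ∧ (4*y ≥ 6*vec[2*y] - 3 → 9*vec[2*y] ≤ 0))))) ∧ ((¬(2*vec[3] ≤ -11)) → ((¬(vec[y + 1] = 3*y - 5)) ∧ ((2*y ≤ -5 ∧ 3*vec[y] ≠ 7) → 9*vec[y] ≤ 0) ∧ ((¬(2*y ≤ -5 ∧ 3*vec[y] ≠ 7)) → (((¬(2*y ≥ 6*vec[y] - 3)) → 9*y ≤ 12) ∧ (2*y ≥ 6*vec[y] - 3 → 9*vec[y] ≤ 0))))))) ∧ ((¬(vec[y + 1] = k - 4)) → (((k ≤ y - 6 ∧ 3*vec[y] ≠ 7) → 9*vec[y] ≤ 0) ∧ ((¬(k ≤ y - 6 ∧ 3*vec[y] ≠ 7)) → (((¬(2*y ≥ 6*vec[y] - 3)) → 3*k ≤ 9) ∧ (2*y ≥ 6*vec[y] - 3 → 9*vec[y] ≤ 0)))))
So before the loop: (vec[y + 1] = k - 4 → ((2*vec[3] ≤ -11 → ((¬(vec[2*y + 1] = k - 4)) ∧ ((k ≤ 2*y - 6 ∧ 3*vec[2*y] ≠ 7) → 9*vec[2*y] ≤ 0) ∧ ((¬(k ≤ 2*y - 6 ∧ 3*vec[2*y] ≠ 7)) → (((¬(4*y ≥ 6*vec[2*y] - 3)) → 3*k ≤ 9) ∧ (4*y ≥ 6*vec[2*y] - 3 → 9*vec[2*y] ≤ 0))))) ∧ ((¬(2*vec[3] ≤ -11)) → ((¬(vec[y + 1] = 3*y - 5)) ∧ ((2*y ≤ -5 ∧ 3*vec[y] ≠ 7) → 9*vec[y] ≤ 0) ∧ ((¬(2*y ≤ -5 ∧ 3*vec[y] ≠ 7)) → (((¬(2*y ≥ 6*vec[y] - 3)) → 9*y ≤ 12) ∧ (2*y ≥ 6*vec[y] - 3 → 9*vec[y] ≤ 0))))))) ∧ ((¬(vec[y + 1] = k - 4)) → (((k ≤ y - 6 ∧ 3*vec[y] ≠ 7) → 9*vec[y] ≤ 0) ∧ ((¬(k ≤ y - 6 ∧ 3*vec[y] ≠ 7)) → (((¬(2*y ≥ 6*vec[y] - 3)) → 3*k ≤ 9) ∧ (2*y ≥ 6*vec[y] - 3 → 9*vec[y] ≤ 0)))))
The weakest precondition is (vec[y + 1] = k - 4 → ((2*vec[3] ≤ -11 → ((¬(vec[2*y + 1] = k - 4)) ∧ ((k ≤ 2*y - 6 ∧ 3*vec[2*y] ≠ 7) → 9*vec[2*y] ≤ 0) ∧ ((¬(k ≤ 2*y - 6 ∧ 3*vec[2*y] ≠ 7)) → (((¬(4*y ≥ 6*vec[2*y] - 3)) → 3*k ≤ 9) ∧ (4*y ≥ 6*vec[2*y] - 3 → 9*vec[2*y] ≤ 0))))) ∧ ((¬(2*vec[3] ≤ -11)) → ((¬(vec[y + 1] = 3*y - 5)) ∧ ((2*y ≤ -5 ∧ 3*vec[y] ≠ 7) → 9*vec[y] ≤ 0) ∧ ((¬(2*y ≤ -5 ∧ 3*vec[y] ≠ 7)) → (((¬(2*y ≥ 6*vec[y] - 3)) → 9*y ≤ 12) ∧ (2*y ≥ 6*vec[y] - 3 → 9*vec[y] ≤ 0))))))) ∧ ((¬(vec[y + 1] = k - 4)) → (((k ≤ y - 6 ∧ 3*vec[y] ≠ 7) → 9*vec[y] ≤ 0) ∧ ((¬(k ≤ y - 6 ∧ 3*vec[y] ≠ 7)) → (((¬(2*y ≥ 6*vec[y] - 3)) → 3*k ≤ 9) ∧ (2*y ≥ 6*vec[y] - 3 → 9*vec[y] ≤ 0))))).
Check whether (vec[y + 1] = -4 → ((2*vec[3] ≤ -11 → ((¬(vec[2*y + 1] = -4)) ∧ ((2*y ≥ 6 ∧ 3*vec[2*y] ≠ 7) → 9*vec[2*y] ≤ 0) ∧ ((¬(2*y ≥ 6 ∧ 3*vec[2*y] ≠ 7)) → (4*y ≥ 6*vec[2*y] - 3 → 9*vec[2*y] ≤ 0)))) ∧ ((¬(2*vec[3] ≤ -11)) → ((¬(vec[y + 1] = 3*y - 5)) ∧ ((2*y ≤ -5 ∧ 3*vec[y] ≠ 7) → 9*vec[y] ≤ 0) ∧ ((¬(2*y ≤ -5 ∧ 3*vec[y] ≠ 7)) → (((¬(2*y ≥ 6*vec[y] - 3)) → 9*y ≤ 12) ∧ (2*y ≥ 6*vec[y] - 3 → 9*vec[y] ≤ 0))))))) ∧ ((¬(vec[y + 1] = -4)) → (((y ≥ 6 ∧ 3*vec[y] ≠ 7) → 9*vec[y] ≤ 0) ∧ ((¬(y ≥ 6 ∧ 3*vec[y] ≠ 7)) → (2*y ≥ 6*vec[y] - 3 → 9*vec[y] ≤ 0)))) ∧ k = 0 implies it.
Every state satisfying the precondition satisfies the weakest precondition: the implication holds.
Answer: valid


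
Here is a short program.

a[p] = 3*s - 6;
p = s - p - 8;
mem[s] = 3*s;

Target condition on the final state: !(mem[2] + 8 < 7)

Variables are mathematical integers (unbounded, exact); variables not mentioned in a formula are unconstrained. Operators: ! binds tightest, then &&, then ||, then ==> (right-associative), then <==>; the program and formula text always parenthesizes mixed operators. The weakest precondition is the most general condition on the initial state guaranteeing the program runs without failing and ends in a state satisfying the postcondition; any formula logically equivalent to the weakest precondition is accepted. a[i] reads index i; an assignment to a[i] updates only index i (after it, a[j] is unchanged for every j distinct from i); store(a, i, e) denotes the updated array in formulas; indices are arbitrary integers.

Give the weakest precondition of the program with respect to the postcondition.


Working backward. After the program, the postcondition !(mem[2] + 8 < 7) must hold; in canonical form it is !(mem[2] < -1).
Before mem[s] := 3*s: !(store(mem, s, 3*s)[2] < -1)
Before p := s - p - 8: !(store(mem, s, 3*s)[2] < -1)
Before a[p] := 3*s - 6: !(store(mem, s, 3*s)[2] < -1)
Answer: WP = !(store(mem, s, 3*s)[2] < -1)


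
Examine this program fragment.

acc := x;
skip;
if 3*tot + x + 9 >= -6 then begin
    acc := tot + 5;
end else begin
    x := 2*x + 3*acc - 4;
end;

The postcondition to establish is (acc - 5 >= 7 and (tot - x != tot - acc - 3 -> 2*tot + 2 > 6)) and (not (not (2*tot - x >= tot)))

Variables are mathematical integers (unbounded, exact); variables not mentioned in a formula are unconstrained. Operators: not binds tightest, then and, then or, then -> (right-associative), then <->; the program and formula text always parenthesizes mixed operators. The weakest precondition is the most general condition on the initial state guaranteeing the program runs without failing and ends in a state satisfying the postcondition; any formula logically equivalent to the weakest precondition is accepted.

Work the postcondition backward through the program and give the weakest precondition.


Working backward. After the program, the postcondition (acc - 5 >= 7 and (tot - x != tot - acc - 3 -> 2*tot + 2 > 6)) and (not (not (2*tot - x >= tot))) must hold; in canonical form it is acc >= 12 and (acc != x - 3 -> 2*tot > 4) and tot >= x.
Then branch requires tot >= 7 and (tot != x - 8 -> 2*tot > 4) and tot >= x; else branch requires acc >= 12 and (2*acc + 2*x != 7 -> 2*tot > 4) and tot >= 3*acc + 2*x - 4.
Before the if: (3*tot + x >= -15 -> (tot >= 7 and (tot != x - 8 -> 2*tot > 4) and tot >= x)) and ((not (3*tot + x >= -15)) -> (acc >= 12 and (2*acc + 2*x != 7 -> 2*tot > 4) and tot >= 3*acc + 2*x - 4))
Before skip: (3*tot + x >= -15 -> (tot >= 7 and (tot != x - 8 -> 2*tot > 4) and tot >= x)) and ((not (3*tot + x >= -15)) -> (acc >= 12 and (2*acc + 2*x != 7 -> 2*tot > 4) and tot >= 3*acc + 2*x - 4))
Before acc := x: (3*tot + x >= -15 -> (tot >= 7 and (tot != x - 8 -> 2*tot > 4) and tot >= x)) and ((not (3*tot + x >= -15)) -> (x >= 12 and (4*x != 7 -> 2*tot > 4) and tot >= 5*x - 4))
Answer: WP = (3*tot + x >= -15 -> (tot >= 7 and (tot != x - 8 -> 2*tot > 4) and tot >= x)) and ((not (3*tot + x >= -15)) -> (x >= 12 and (4*x != 7 -> 2*tot > 4) and tot >= 5*x - 4))


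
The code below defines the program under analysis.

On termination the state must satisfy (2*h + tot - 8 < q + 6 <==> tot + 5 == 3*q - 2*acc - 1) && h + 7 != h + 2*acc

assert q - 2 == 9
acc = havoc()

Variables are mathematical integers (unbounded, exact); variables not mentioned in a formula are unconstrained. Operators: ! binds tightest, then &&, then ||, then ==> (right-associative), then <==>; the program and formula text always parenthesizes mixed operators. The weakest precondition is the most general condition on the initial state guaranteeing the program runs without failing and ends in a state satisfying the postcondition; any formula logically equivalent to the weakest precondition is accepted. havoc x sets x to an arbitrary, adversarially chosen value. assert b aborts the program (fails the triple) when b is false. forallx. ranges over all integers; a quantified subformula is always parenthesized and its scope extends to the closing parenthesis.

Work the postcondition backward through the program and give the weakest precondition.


Working backward. After the program, the postcondition (2*h + tot - 8 < q + 6 <==> tot + 5 == 3*q - 2*acc - 1) && h + 7 != h + 2*acc must hold; in canonical form it is (2*h + tot < q + 14 <==> 2*acc + tot == 3*q - 6) && 2*acc != 7.
Before havoc acc: forall acc_1. ((2*h + tot < q + 14 <==> 2*acc_1 + tot == 3*q - 6) && 2*acc_1 != 7)
Before assert q - 2 == 9: q == 11 && (forall acc_1. ((2*h + tot < q + 14 <==> 2*acc_1 + tot == 3*q - 6) && 2*acc_1 != 7))
Answer: WP = q == 11 && (forall acc_1. ((2*h + tot < q + 14 <==> 2*acc_1 + tot == 3*q - 6) && 2*acc_1 != 7))
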